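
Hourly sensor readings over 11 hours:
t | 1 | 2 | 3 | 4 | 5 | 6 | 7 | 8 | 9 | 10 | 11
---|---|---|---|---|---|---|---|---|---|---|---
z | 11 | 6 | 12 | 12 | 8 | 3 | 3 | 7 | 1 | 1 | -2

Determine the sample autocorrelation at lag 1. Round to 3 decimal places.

Mean z̄ = (11 + 6 + 12 + 12 + 8 + 3 + 3 + 7 + 1 + 1 − 2)/11 = 5.6364
Numerator Σ_{t=1}^{10}(z_t−z̄)(z_{t+1}−z̄) = 107.5041
Denominator Σ(z_t−z̄)² = 232.5455
r_1 = 107.5041 / 232.5455 = 0.462

0.462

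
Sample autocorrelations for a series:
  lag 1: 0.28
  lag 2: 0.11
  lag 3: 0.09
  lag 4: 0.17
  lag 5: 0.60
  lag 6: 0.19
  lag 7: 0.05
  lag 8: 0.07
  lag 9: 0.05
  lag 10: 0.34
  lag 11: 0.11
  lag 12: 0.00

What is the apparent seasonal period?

5

The largest autocorrelation is r_5 = 0.60, with a weaker echo at lag 10 (0.34); the remaining lags stay at or below 0.28. The elevated value at lag 1 (0.28), dropping to 0.11 at lag 2, reflects decaying short-term dependence rather than seasonality.
The dominant spike at lag 5 indicates a seasonal period of 5.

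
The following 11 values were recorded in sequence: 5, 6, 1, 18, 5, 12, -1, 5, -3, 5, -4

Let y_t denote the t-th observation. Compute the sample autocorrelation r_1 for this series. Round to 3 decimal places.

-0.234

Mean ȳ = (5 + 6 + 1 + 18 + 5 + 12 − 1 + 5 − 3 + 5 − 4)/11 = 4.4545
Numerator Σ_{t=1}^{10}(y_t−ȳ)(y_{t+1}−ȳ) = -96.6612
Denominator Σ(y_t−ȳ)² = 412.7273
r_1 = -96.6612 / 412.7273 = -0.234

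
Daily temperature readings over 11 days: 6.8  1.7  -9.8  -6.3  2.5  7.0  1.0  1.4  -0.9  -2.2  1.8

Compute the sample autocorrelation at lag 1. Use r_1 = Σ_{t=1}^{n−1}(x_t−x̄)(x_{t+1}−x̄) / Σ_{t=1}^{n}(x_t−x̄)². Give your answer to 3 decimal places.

0.259

Mean x̄ = (6.8 + 1.7 − 9.8 − 6.3 + 2.5 + 7.0 + 1.0 + 1.4 − 0.9 − 2.2 + 1.8)/11 = 0.2727
Numerator Σ_{t=1}^{10}(x_t−x̄)(x_{t+1}−x̄) = 65.0029
Denominator Σ(x_t−x̄)² = 251.1418
r_1 = 65.0029 / 251.1418 = 0.259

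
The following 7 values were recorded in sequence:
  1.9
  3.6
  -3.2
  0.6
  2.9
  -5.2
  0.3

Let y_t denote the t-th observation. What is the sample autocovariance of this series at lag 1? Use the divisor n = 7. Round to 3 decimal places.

Mean ȳ = (1.9 + 3.6 − 3.2 + 0.6 + 2.9 − 5.2 + 0.3)/7 = 0.1286
Deviations: 1.7714, 3.4714, -3.3286, 0.4714, 2.7714, -5.3286, 0.1714
Σ_{t=1}^{6}(y_t−ȳ)(y_{t+1}−ȳ) = -21.3494
γ_1 = -21.3494 / 7 = -3.050

-3.050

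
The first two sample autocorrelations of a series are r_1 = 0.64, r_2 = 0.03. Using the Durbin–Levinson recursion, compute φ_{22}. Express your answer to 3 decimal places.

φ_{22} = (r_2 − r_1²) / (1 − r_1²)
r_1² = (0.64)² = 0.4096
Numerator = 0.03 − 0.4096 = -0.3796; denominator = 1 − 0.4096 = 0.5904
φ_{22} = -0.3796 / 0.5904 = -0.643

-0.643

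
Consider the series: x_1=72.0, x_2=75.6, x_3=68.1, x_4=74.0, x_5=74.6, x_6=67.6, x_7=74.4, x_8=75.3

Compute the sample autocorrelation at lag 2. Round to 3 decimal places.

-0.259

Mean x̄ = (72.0 + 75.6 + 68.1 + 74.0 + 74.6 + 67.6 + 74.4 + 75.3)/8 = 72.7000
Deviations from mean: -0.7000, 2.9000, -4.6000, 1.3000, 1.9000, -5.1000, 1.7000, 2.6000
Numerator Σ_{t=1}^{6}(x_t−x̄)(x_{t+2}−x̄) = -18.4100
Denominator Σ(x_t−x̄)² = 71.0200
r_2 = -18.4100 / 71.0200 = -0.259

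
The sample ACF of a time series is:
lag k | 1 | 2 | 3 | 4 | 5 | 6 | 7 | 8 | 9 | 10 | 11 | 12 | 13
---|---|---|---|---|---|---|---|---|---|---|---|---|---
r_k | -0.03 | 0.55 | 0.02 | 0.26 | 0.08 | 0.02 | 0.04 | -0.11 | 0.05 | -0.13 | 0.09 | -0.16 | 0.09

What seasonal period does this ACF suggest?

The largest autocorrelation is r_2 = 0.55, with a weaker echo at lag 4 (0.26); the remaining lags stay at or below 0.09.
The dominant spike at lag 2 indicates a seasonal period of 2.

2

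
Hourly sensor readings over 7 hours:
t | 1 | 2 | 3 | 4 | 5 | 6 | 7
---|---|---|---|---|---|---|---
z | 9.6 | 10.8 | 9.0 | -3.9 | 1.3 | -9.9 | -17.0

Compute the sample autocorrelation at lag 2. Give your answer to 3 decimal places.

Mean z̄ = (9.6 + 10.8 + 9.0 − 3.9 + 1.3 − 9.9 − 17.0)/7 = -0.0143
Deviations from mean: 9.6143, 10.8143, 9.0143, -3.8857, 1.3143, -9.8857, -16.9857
Numerator Σ_{t=1}^{5}(z_t−z̄)(z_{t+2}−z̄) = 72.5810
Denominator Σ(z_t−z̄)² = 693.7086
r_2 = 72.5810 / 693.7086 = 0.105

0.105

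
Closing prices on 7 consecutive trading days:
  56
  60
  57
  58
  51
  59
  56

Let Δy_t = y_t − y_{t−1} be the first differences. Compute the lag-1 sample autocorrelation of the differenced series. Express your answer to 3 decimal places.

First differences Δy: 4, -3, 1, -7, 8, -3
Mean of differences = 0.0000
Numerator Σ(Δy_t−Δȳ)(Δy_{t+1}−Δȳ) = -102.0000
Denominator Σ(Δy_t−Δȳ)² = 148.0000
r_1(Δy) = -102.0000 / 148.0000 = -0.689

-0.689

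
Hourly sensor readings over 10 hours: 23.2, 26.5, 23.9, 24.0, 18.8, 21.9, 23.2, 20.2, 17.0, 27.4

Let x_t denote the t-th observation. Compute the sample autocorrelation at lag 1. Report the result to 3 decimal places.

-0.092

Mean x̄ = (23.2 + 26.5 + 23.9 + 24.0 + 18.8 + 21.9 + 23.2 + 20.2 + 17.0 + 27.4)/10 = 22.6100
Numerator Σ_{t=1}^{9}(x_t−x̄)(x_{t+1}−x̄) = -8.6771
Denominator Σ(x_t−x̄)² = 94.6690
r_1 = -8.6771 / 94.6690 = -0.092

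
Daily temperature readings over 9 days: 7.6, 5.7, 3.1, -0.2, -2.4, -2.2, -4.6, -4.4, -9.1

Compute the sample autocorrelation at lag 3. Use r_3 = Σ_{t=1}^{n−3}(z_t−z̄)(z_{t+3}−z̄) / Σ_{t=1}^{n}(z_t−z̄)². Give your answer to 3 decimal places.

0.019

Mean z̄ = (7.6 + 5.7 + 3.1 − 0.2 − 2.4 − 2.2 − 4.6 − 4.4 − 9.1)/9 = -0.7222
Numerator Σ_{t=1}^{6}(z_t−z̄)(z_{t+3}−z̄) = 4.4485
Denominator Σ(z_t−z̄)² = 229.1356
r_3 = 4.4485 / 229.1356 = 0.019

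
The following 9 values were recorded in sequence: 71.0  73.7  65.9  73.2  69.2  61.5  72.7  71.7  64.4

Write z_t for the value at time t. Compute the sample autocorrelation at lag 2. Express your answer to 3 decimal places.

Mean z̄ = (71.0 + 73.7 + 65.9 + 73.2 + 69.2 + 61.5 + 72.7 + 71.7 + 64.4)/9 = 69.2556
Σ(z_t−z̄)(z_{t+2}−z̄) = (-5.8536) + (17.5309) + (0.1864) + (-30.5914) + (-0.1914) + (-18.9580) + (-16.7247) = -54.6017
Denominator Σ(z_t−z̄)² = 151.1822
r_2 = -54.6017 / 151.1822 = -0.361

-0.361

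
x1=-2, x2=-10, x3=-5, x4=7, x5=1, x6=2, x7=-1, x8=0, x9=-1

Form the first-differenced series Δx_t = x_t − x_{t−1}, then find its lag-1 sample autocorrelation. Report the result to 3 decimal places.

First differences Δx: -8, 5, 12, -6, 1, -3, 1, -1
Mean of differences = 0.1250
Numerator Σ(Δx_t−Δx̄)(Δx_{t+1}−Δx̄) = -66.2656
Denominator Σ(Δx_t−Δx̄)² = 280.8750
r_1(Δx) = -66.2656 / 280.8750 = -0.236

-0.236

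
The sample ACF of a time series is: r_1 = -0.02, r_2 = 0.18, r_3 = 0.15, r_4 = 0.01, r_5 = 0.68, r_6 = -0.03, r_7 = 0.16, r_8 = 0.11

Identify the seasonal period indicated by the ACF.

The largest autocorrelation is r_5 = 0.68; the remaining lags stay at or below 0.18.
The dominant spike at lag 5 indicates a seasonal period of 5.

5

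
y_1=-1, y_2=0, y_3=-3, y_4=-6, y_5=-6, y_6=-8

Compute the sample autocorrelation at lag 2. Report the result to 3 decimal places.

0.020

Mean ȳ = (-1 + 0 − 3 − 6 − 6 − 8)/6 = -4.0000
Deviations from mean: 3.0000, 4.0000, 1.0000, -2.0000, -2.0000, -4.0000
Numerator Σ_{t=1}^{4}(y_t−ȳ)(y_{t+2}−ȳ) = 1.0000
Denominator Σ(y_t−ȳ)² = 50.0000
r_2 = 1.0000 / 50.0000 = 0.020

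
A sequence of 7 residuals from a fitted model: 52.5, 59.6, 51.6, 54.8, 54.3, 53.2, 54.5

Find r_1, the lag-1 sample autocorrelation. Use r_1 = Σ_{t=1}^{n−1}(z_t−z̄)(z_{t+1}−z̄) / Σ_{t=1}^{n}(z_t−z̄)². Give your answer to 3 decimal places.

-0.637

Mean z̄ = (52.5 + 59.6 + 51.6 + 54.8 + 54.3 + 53.2 + 54.5)/7 = 54.3571
Deviations from mean: -1.8571, 5.2429, -2.7571, 0.4429, -0.0571, -1.1571, 0.1429
Σ(z_t−z̄)(z_{t+1}−z̄) = (-9.7367) + (-14.4553) + (-1.2210) + (-0.0253) + (0.0661) + (-0.1653) = -25.5376
Denominator Σ(z_t−z̄)² = 40.0971
r_1 = -25.5376 / 40.0971 = -0.637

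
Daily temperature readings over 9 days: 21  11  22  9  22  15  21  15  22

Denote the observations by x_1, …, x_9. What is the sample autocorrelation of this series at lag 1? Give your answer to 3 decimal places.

-0.792

Mean x̄ = (21 + 11 + 22 + 9 + 22 + 15 + 21 + 15 + 22)/9 = 17.5556
Numerator Σ_{t=1}^{8}(x_t−x̄)(x_{t+1}−x̄) = -168.0864
Denominator Σ(x_t−x̄)² = 212.2222
r_1 = -168.0864 / 212.2222 = -0.792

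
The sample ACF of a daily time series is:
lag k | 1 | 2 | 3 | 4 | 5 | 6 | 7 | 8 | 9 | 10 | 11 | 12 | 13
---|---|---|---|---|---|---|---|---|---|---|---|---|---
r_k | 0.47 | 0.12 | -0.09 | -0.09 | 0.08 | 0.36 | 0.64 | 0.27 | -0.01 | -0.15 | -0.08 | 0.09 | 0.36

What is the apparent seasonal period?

The largest autocorrelation is r_7 = 0.64; the remaining lags stay at or below 0.47. The elevated value at lag 1 (0.47), dropping to 0.12 at lag 2, reflects decaying short-term dependence rather than seasonality.
The dominant spike at lag 7 indicates a seasonal period of 7.

7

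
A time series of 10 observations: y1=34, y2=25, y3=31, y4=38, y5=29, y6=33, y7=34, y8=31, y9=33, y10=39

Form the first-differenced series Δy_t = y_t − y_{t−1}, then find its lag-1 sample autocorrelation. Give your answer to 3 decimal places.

-0.351

First differences Δy: -9, 6, 7, -9, 4, 1, -3, 2, 6
Mean of differences = 0.5556
Numerator Σ(Δy_t−Δȳ)(Δy_{t+1}−Δȳ) = -108.7531
Denominator Σ(Δy_t−Δȳ)² = 310.2222
r_1(Δy) = -108.7531 / 310.2222 = -0.351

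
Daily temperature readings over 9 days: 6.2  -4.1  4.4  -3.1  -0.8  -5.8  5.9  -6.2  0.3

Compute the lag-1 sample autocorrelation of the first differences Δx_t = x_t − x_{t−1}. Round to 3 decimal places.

First differences Δx: -10.3, 8.5, -7.5, 2.3, -5.0, 11.7, -12.1, 6.5
Mean of differences = -0.7375
Numerator Σ(Δx_t−Δx̄)(Δx_{t+1}−Δx̄) = -460.8627
Denominator Σ(Δx_t−Δx̄)² = 586.0788
r_1(Δx) = -460.8627 / 586.0788 = -0.786

-0.786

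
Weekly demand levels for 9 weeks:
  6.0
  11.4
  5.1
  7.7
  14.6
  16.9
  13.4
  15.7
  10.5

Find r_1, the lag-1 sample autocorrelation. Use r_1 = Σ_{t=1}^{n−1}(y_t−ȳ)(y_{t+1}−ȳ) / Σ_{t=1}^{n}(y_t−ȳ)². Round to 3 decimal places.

0.311

Mean ȳ = (6.0 + 11.4 + 5.1 + 7.7 + 14.6 + 16.9 + 13.4 + 15.7 + 10.5)/9 = 11.2556
Numerator Σ_{t=1}^{8}(y_t−ȳ)(y_{t+1}−ȳ) = 45.5014
Denominator Σ(y_t−ȳ)² = 146.1422
r_1 = 45.5014 / 146.1422 = 0.311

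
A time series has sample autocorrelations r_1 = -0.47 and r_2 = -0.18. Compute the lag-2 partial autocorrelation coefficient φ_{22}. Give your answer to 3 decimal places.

φ_{22} = (r_2 − r_1²) / (1 − r_1²)
r_1² = (-0.47)² = 0.2209
Numerator = -0.18 − 0.2209 = -0.4009; denominator = 1 − 0.2209 = 0.7791
φ_{22} = -0.4009 / 0.7791 = -0.515

-0.515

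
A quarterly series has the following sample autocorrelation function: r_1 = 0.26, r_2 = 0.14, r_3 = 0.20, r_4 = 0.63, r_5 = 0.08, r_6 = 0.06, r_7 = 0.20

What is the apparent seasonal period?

4

The largest autocorrelation is r_4 = 0.63; the remaining lags stay at or below 0.26. The elevated value at lag 1 (0.26), dropping to 0.14 at lag 2, reflects decaying short-term dependence rather than seasonality.
The dominant spike at lag 4 indicates a seasonal period of 4.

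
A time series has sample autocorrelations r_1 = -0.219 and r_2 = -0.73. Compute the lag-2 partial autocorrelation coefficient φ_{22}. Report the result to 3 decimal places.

φ_{22} = (r_2 − r_1²) / (1 − r_1²)
r_1² = (-0.219)² = 0.047961
Numerator = -0.73 − 0.0480 = -0.7780; denominator = 1 − 0.0480 = 0.9520
φ_{22} = -0.7780 / 0.9520 = -0.817

-0.817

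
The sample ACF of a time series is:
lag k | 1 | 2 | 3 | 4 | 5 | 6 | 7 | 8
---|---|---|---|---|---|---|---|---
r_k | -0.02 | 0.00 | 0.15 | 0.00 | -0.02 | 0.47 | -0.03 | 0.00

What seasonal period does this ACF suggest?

6

The largest autocorrelation is r_6 = 0.47; the remaining lags stay at or below 0.15.
The dominant spike at lag 6 indicates a seasonal period of 6.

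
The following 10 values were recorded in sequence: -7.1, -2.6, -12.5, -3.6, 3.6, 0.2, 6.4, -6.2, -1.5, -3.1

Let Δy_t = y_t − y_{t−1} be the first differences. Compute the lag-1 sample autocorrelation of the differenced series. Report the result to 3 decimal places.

First differences Δy: 4.5, -9.9, 8.9, 7.2, -3.4, 6.2, -12.6, 4.7, -1.6
Mean of differences = 0.4444
Numerator Σ(Δy_t−Δȳ)(Δy_{t+1}−Δȳ) = -259.6864
Denominator Σ(Δy_t−Δȳ)² = 480.9422
r_1(Δy) = -259.6864 / 480.9422 = -0.540

-0.540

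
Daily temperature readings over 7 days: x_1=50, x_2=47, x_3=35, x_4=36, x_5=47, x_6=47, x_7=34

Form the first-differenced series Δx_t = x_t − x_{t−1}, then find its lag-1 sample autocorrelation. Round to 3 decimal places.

0.069

First differences Δx: -3, -12, 1, 11, 0, -13
Mean of differences = -2.6667
Numerator Σ(Δx_t−Δx̄)(Δx_{t+1}−Δx̄) = 27.8889
Denominator Σ(Δx_t−Δx̄)² = 401.3333
r_1(Δx) = 27.8889 / 401.3333 = 0.069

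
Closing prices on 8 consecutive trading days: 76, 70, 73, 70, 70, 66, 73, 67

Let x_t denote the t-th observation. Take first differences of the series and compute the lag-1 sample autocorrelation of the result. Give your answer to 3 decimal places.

-0.661

First differences Δx: -6, 3, -3, 0, -4, 7, -6
Mean of differences = -1.2857
Numerator Σ(Δx_t−Δx̄)(Δx_{t+1}−Δx̄) = -94.7959
Denominator Σ(Δx_t−Δx̄)² = 143.4286
r_1(Δx) = -94.7959 / 143.4286 = -0.661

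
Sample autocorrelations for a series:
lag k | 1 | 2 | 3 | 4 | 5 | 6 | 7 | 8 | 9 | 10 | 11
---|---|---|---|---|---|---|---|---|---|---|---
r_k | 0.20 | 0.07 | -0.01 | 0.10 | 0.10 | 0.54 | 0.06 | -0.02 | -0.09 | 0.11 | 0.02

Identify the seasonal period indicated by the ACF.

6

The largest autocorrelation is r_6 = 0.54; the remaining lags stay at or below 0.20. The elevated value at lag 1 (0.20), dropping to 0.07 at lag 2, reflects decaying short-term dependence rather than seasonality.
The dominant spike at lag 6 indicates a seasonal period of 6.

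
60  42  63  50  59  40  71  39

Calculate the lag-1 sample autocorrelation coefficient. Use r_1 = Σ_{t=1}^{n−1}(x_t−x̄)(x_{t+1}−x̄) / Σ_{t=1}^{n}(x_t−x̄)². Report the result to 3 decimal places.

-0.796

Mean x̄ = (60 + 42 + 63 + 50 + 59 + 40 + 71 + 39)/8 = 53.0000
Deviations from mean: 7.0000, -11.0000, 10.0000, -3.0000, 6.0000, -13.0000, 18.0000, -14.0000
Σ(x_t−x̄)(x_{t+1}−x̄) = (-77.0000) + (-110.0000) + (-30.0000) + (-18.0000) + (-78.0000) + (-234.0000) + (-252.0000) = -799.0000
Denominator Σ(x_t−x̄)² = 1004.0000
r_1 = -799.0000 / 1004.0000 = -0.796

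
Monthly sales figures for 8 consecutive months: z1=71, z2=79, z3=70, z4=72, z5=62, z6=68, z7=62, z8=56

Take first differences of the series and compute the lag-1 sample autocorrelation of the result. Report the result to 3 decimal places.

First differences Δz: 8, -9, 2, -10, 6, -6, -6
Mean of differences = -2.1429
Numerator Σ(Δz_t−Δz̄)(Δz_{t+1}−Δz̄) = -211.0204
Denominator Σ(Δz_t−Δz̄)² = 324.8571
r_1(Δz) = -211.0204 / 324.8571 = -0.650

-0.650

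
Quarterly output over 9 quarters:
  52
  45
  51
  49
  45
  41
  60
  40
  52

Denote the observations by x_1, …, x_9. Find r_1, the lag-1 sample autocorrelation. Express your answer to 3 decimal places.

-0.666

Mean x̄ = (52 + 45 + 51 + 49 + 45 + 41 + 60 + 40 + 52)/9 = 48.3333
Numerator Σ_{t=1}^{8}(x_t−x̄)(x_{t+1}−x̄) = -210.4444
Denominator Σ(x_t−x̄)² = 316.0000
r_1 = -210.4444 / 316.0000 = -0.666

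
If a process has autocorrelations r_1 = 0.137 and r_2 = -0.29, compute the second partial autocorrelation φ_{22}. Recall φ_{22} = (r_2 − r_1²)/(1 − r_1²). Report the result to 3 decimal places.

φ_{22} = (r_2 − r_1²) / (1 − r_1²)
r_1² = (0.137)² = 0.018769
Numerator = -0.29 − 0.0188 = -0.3088; denominator = 1 − 0.0188 = 0.9812
φ_{22} = -0.3088 / 0.9812 = -0.315

-0.315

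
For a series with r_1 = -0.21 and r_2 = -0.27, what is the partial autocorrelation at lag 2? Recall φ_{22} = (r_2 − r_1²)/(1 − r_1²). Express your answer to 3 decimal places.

-0.329

φ_{22} = (r_2 − r_1²) / (1 − r_1²)
r_1² = (-0.21)² = 0.0441
Numerator = -0.27 − 0.0441 = -0.3141; denominator = 1 − 0.0441 = 0.9559
φ_{22} = -0.3141 / 0.9559 = -0.329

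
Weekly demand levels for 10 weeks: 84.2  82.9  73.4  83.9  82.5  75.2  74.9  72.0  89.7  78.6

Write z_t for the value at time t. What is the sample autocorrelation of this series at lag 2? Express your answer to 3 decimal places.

Mean z̄ = (84.2 + 82.9 + 73.4 + 83.9 + 82.5 + 75.2 + 74.9 + 72.0 + 89.7 + 78.6)/10 = 79.7300
Numerator Σ_{t=1}^{8}(z_t−z̄)(z_{t+2}−z̄) = -69.2828
Denominator Σ(z_t−z̄)² = 299.4410
r_2 = -69.2828 / 299.4410 = -0.231

-0.231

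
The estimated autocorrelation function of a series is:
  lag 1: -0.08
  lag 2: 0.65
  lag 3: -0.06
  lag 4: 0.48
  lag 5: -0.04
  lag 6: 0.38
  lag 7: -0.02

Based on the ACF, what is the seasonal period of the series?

2

The largest autocorrelation is r_2 = 0.65, with weaker echoes at lags 4 (0.48) and 6 (0.38); the remaining lags stay at or below -0.02.
The dominant spike at lag 2 indicates a seasonal period of 2.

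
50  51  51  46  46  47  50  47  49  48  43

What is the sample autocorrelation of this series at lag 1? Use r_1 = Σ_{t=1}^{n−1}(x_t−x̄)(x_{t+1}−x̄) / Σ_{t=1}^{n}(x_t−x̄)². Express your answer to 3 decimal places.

0.161

Mean x̄ = (50 + 51 + 51 + 46 + 46 + 47 + 50 + 47 + 49 + 48 + 43)/11 = 48.0000
Numerator Σ_{t=1}^{10}(x_t−x̄)(x_{t+1}−x̄) = 10.0000
Denominator Σ(x_t−x̄)² = 62.0000
r_1 = 10.0000 / 62.0000 = 0.161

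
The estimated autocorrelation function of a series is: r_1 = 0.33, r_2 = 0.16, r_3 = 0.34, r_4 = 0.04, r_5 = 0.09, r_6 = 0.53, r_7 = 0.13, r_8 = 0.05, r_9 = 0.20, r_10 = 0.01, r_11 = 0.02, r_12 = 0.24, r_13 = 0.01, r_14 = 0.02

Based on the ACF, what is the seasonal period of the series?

6

The largest autocorrelation is r_6 = 0.53; the remaining lags stay at or below 0.34. The elevated value at lag 1 (0.33), dropping to 0.16 at lag 2, reflects decaying short-term dependence rather than seasonality.
The dominant spike at lag 6 indicates a seasonal period of 6.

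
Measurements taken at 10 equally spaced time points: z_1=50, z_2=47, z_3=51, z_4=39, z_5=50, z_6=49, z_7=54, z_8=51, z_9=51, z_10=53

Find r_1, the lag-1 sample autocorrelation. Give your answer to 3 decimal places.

-0.091

Mean z̄ = (50 + 47 + 51 + 39 + 50 + 49 + 54 + 51 + 51 + 53)/10 = 49.5000
Numerator Σ_{t=1}^{9}(z_t−z̄)(z_{t+1}−z̄) = -14.2500
Denominator Σ(z_t−z̄)² = 156.5000
r_1 = -14.2500 / 156.5000 = -0.091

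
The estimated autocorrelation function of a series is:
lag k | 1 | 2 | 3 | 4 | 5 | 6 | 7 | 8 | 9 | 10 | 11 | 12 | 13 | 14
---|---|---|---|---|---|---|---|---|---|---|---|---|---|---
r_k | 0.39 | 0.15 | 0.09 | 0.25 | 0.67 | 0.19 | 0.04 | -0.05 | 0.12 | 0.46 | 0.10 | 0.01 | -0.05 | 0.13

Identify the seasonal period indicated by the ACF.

The largest autocorrelation is r_5 = 0.67, with a weaker echo at lag 10 (0.46); the remaining lags stay at or below 0.39. The elevated value at lag 1 (0.39), dropping to 0.15 at lag 2, reflects decaying short-term dependence rather than seasonality.
The dominant spike at lag 5 indicates a seasonal period of 5.

5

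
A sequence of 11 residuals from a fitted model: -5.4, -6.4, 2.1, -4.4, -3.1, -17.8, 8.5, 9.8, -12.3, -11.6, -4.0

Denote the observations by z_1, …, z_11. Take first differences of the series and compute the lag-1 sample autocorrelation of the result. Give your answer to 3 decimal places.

First differences Δz: -1.0, 8.5, -6.5, 1.3, -14.7, 26.3, 1.3, -22.1, 0.7, 7.6
Mean of differences = 0.1400
Numerator Σ(Δz_t−Δz̄)(Δz_{t+1}−Δz̄) = -481.9016
Denominator Σ(Δz_t−Δz̄)² = 1573.1240
r_1(Δz) = -481.9016 / 1573.1240 = -0.306

-0.306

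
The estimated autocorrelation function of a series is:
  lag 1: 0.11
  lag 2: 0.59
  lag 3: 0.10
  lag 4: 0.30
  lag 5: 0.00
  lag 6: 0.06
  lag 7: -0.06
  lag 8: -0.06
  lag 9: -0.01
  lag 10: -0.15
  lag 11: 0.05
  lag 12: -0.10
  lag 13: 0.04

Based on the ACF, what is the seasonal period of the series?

The largest autocorrelation is r_2 = 0.59, with a weaker echo at lag 4 (0.30); the remaining lags stay at or below 0.11.
The dominant spike at lag 2 indicates a seasonal period of 2.

2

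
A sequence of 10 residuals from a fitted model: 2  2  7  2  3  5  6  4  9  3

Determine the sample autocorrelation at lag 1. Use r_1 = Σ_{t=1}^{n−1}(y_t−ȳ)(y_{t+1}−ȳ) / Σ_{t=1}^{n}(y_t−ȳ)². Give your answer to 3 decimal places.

-0.228

Mean ȳ = (2 + 2 + 7 + 2 + 3 + 5 + 6 + 4 + 9 + 3)/10 = 4.3000
Numerator Σ_{t=1}^{9}(y_t−ȳ)(y_{t+1}−ȳ) = -11.8900
Denominator Σ(y_t−ȳ)² = 52.1000
r_1 = -11.8900 / 52.1000 = -0.228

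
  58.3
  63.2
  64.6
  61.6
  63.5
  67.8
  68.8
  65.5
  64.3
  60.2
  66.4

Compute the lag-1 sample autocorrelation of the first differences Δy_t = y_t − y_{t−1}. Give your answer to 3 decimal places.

-0.073

First differences Δy: 4.9, 1.4, -3.0, 1.9, 4.3, 1.0, -3.3, -1.2, -4.1, 6.2
Mean of differences = 0.8100
Numerator Σ(Δy_t−Δȳ)(Δy_{t+1}−Δȳ) = -8.6361
Denominator Σ(Δy_t−Δȳ)² = 119.0890
r_1(Δy) = -8.6361 / 119.0890 = -0.073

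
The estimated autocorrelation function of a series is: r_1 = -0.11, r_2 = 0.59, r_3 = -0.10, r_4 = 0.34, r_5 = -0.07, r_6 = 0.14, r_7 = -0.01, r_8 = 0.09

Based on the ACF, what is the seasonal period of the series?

The largest autocorrelation is r_2 = 0.59, with a weaker echo at lag 4 (0.34); the remaining lags stay at or below 0.14.
The dominant spike at lag 2 indicates a seasonal period of 2.

2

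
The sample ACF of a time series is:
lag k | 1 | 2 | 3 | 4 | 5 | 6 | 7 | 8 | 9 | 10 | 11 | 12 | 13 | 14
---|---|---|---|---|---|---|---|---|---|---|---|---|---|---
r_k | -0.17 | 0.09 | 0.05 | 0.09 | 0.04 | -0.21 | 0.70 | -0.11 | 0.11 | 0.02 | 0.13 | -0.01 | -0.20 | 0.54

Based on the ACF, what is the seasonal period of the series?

The largest autocorrelation is r_7 = 0.70, with a weaker echo at lag 14 (0.54); the remaining lags stay at or below 0.13.
The dominant spike at lag 7 indicates a seasonal period of 7.

7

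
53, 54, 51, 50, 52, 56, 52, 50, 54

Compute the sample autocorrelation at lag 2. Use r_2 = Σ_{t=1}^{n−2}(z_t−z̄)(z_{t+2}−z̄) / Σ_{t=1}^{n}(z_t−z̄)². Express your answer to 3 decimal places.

Mean z̄ = (53 + 54 + 51 + 50 + 52 + 56 + 52 + 50 + 54)/9 = 52.4444
Numerator Σ_{t=1}^{7}(z_t−z̄)(z_{t+2}−z̄) = -21.8395
Denominator Σ(z_t−z̄)² = 32.2222
r_2 = -21.8395 / 32.2222 = -0.678

-0.678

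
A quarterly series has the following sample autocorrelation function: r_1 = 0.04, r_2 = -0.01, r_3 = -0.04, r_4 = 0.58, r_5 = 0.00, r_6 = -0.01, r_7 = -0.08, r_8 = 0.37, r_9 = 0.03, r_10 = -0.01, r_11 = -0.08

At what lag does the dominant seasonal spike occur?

The largest autocorrelation is r_4 = 0.58, with a weaker echo at lag 8 (0.37); the remaining lags stay at or below 0.04.
The dominant spike at lag 4 indicates a seasonal period of 4.

4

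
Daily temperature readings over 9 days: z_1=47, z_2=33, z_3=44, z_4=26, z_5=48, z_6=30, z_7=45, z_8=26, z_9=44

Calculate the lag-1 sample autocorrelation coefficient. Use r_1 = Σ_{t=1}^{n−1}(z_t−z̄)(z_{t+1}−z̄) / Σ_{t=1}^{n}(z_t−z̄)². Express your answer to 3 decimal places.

-0.821

Mean z̄ = (47 + 33 + 44 + 26 + 48 + 30 + 45 + 26 + 44)/9 = 38.1111
Numerator Σ_{t=1}^{8}(z_t−z̄)(z_{t+1}−z̄) = -557.4568
Denominator Σ(z_t−z̄)² = 678.8889
r_1 = -557.4568 / 678.8889 = -0.821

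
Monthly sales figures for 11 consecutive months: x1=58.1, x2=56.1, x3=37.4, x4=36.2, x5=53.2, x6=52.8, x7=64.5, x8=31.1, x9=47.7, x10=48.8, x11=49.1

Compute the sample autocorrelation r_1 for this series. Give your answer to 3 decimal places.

-0.104

Mean x̄ = (58.1 + 56.1 + 37.4 + 36.2 + 53.2 + 52.8 + 64.5 + 31.1 + 47.7 + 48.8 + 49.1)/11 = 48.6364
Numerator Σ_{t=1}^{10}(x_t−x̄)(x_{t+1}−x̄) = -107.0422
Denominator Σ(x_t−x̄)² = 1024.6455
r_1 = -107.0422 / 1024.6455 = -0.104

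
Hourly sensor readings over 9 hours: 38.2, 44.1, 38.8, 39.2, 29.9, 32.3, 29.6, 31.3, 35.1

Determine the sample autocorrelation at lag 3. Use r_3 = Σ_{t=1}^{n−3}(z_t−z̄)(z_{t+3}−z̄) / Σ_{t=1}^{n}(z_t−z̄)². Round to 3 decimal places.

Mean z̄ = (38.2 + 44.1 + 38.8 + 39.2 + 29.9 + 32.3 + 29.6 + 31.3 + 35.1)/9 = 35.3889
Numerator Σ_{t=1}^{6}(z_t−z̄)(z_{t+3}−z̄) = -46.3637
Denominator Σ(z_t−z̄)² = 199.9289
r_3 = -46.3637 / 199.9289 = -0.232

-0.232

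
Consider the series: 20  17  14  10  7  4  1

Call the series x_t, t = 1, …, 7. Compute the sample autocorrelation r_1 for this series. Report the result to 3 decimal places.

Mean x̄ = (20 + 17 + 14 + 10 + 7 + 4 + 1)/7 = 10.4286
Deviations from mean: 9.5714, 6.5714, 3.5714, -0.4286, -3.4286, -6.4286, -9.4286
Σ(x_t−x̄)(x_{t+1}−x̄) = (62.8980) + (23.4694) + (-1.5306) + (1.4694) + (22.0408) + (60.6122) = 168.9592
Denominator Σ(x_t−x̄)² = 289.7143
r_1 = 168.9592 / 289.7143 = 0.583

0.583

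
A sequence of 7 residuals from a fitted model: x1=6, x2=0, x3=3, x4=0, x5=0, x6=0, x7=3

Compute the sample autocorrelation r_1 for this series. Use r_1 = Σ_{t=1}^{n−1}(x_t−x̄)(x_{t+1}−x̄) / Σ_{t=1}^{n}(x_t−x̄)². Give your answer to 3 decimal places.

-0.242

Mean x̄ = (6 + 0 + 3 + 0 + 0 + 0 + 3)/7 = 1.7143
Deviations from mean: 4.2857, -1.7143, 1.2857, -1.7143, -1.7143, -1.7143, 1.2857
Numerator Σ_{t=1}^{6}(x_t−x̄)(x_{t+1}−x̄) = -8.0816
Denominator Σ(x_t−x̄)² = 33.4286
r_1 = -8.0816 / 33.4286 = -0.242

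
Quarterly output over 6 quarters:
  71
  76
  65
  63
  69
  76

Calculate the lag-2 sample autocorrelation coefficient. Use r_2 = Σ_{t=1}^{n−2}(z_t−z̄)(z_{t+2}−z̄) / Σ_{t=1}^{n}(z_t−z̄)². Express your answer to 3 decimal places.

Mean z̄ = (71 + 76 + 65 + 63 + 69 + 76)/6 = 70.0000
Σ(z_t−z̄)(z_{t+2}−z̄) = (-5.0000) + (-42.0000) + (5.0000) + (-42.0000) = -84.0000
Denominator Σ(z_t−z̄)² = 148.0000
r_2 = -84.0000 / 148.0000 = -0.568

-0.568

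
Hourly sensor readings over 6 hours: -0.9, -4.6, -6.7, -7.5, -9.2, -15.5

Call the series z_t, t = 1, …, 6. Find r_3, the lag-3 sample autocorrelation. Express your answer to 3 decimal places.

-0.095

Mean z̄ = (-0.9 − 4.6 − 6.7 − 7.5 − 9.2 − 15.5)/6 = -7.4000
Σ(z_t−z̄)(z_{t+3}−z̄) = (-0.6500) + (-5.0400) + (-5.6700) = -11.3600
Denominator Σ(z_t−z̄)² = 119.4400
r_3 = -11.3600 / 119.4400 = -0.095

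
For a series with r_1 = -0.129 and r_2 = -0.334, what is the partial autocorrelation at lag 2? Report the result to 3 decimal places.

φ_{22} = (r_2 − r_1²) / (1 − r_1²)
r_1² = (-0.129)² = 0.016641
Numerator = -0.334 − 0.0166 = -0.3506; denominator = 1 − 0.0166 = 0.9834
φ_{22} = -0.3506 / 0.9834 = -0.357

-0.357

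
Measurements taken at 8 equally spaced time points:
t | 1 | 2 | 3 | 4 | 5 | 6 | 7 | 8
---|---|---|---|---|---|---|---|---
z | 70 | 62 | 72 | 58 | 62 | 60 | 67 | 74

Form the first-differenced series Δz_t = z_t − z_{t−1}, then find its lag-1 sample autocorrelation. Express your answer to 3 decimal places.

First differences Δz: -8, 10, -14, 4, -2, 7, 7
Mean of differences = 0.5714
Numerator Σ(Δz_t−Δz̄)(Δz_{t+1}−Δz̄) = -252.1837
Denominator Σ(Δz_t−Δz̄)² = 475.7143
r_1(Δz) = -252.1837 / 475.7143 = -0.530

-0.530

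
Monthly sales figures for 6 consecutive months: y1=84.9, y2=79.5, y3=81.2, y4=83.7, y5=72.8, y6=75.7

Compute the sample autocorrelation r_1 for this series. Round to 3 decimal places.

0.042

Mean ȳ = (84.9 + 79.5 + 81.2 + 83.7 + 72.8 + 75.7)/6 = 79.6333
Deviations from mean: 5.2667, -0.1333, 1.5667, 4.0667, -6.8333, -3.9333
Σ(y_t−ȳ)(y_{t+1}−ȳ) = (-0.7022) + (-0.2089) + (6.3711) + (-27.7889) + (26.8778) = 4.5489
Denominator Σ(y_t−ȳ)² = 108.9133
r_1 = 4.5489 / 108.9133 = 0.042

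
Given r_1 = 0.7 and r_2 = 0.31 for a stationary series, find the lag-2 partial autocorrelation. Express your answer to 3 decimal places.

φ_{22} = (r_2 − r_1²) / (1 − r_1²)
r_1² = (0.7)² = 0.49
Numerator = 0.31 − 0.4900 = -0.1800; denominator = 1 − 0.4900 = 0.5100
φ_{22} = -0.1800 / 0.5100 = -0.353

-0.353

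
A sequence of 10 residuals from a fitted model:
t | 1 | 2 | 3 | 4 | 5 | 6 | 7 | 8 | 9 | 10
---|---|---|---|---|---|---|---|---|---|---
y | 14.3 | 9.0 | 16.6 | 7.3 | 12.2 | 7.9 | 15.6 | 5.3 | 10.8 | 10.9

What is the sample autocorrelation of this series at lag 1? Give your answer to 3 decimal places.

-0.690

Mean ȳ = (14.3 + 9.0 + 16.6 + 7.3 + 12.2 + 7.9 + 15.6 + 5.3 + 10.8 + 10.9)/10 = 10.9900
Numerator Σ_{t=1}^{9}(y_t−ȳ)(y_{t+1}−ȳ) = -86.0331
Denominator Σ(y_t−ȳ)² = 124.6890
r_1 = -86.0331 / 124.6890 = -0.690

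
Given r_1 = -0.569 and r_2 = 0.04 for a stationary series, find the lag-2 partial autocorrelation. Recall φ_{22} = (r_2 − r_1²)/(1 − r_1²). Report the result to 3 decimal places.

φ_{22} = (r_2 − r_1²) / (1 − r_1²)
r_1² = (-0.569)² = 0.323761
Numerator = 0.04 − 0.3238 = -0.2838; denominator = 1 − 0.3238 = 0.6762
φ_{22} = -0.2838 / 0.6762 = -0.420

-0.420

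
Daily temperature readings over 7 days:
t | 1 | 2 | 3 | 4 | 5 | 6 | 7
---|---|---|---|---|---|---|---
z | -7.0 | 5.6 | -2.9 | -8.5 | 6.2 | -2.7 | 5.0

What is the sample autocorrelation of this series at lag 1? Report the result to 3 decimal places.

Mean z̄ = (-7.0 + 5.6 − 2.9 − 8.5 + 6.2 − 2.7 + 5.0)/7 = -0.6143
Deviations from mean: -6.3857, 6.2143, -2.2857, -7.8857, 6.8143, -2.0857, 5.6143
Σ(z_t−z̄)(z_{t+1}−z̄) = (-39.6827) + (-14.2041) + (18.0245) + (-53.7355) + (-14.2127) + (-11.7098) = -115.5202
Denominator Σ(z_t−z̄)² = 229.1086
r_1 = -115.5202 / 229.1086 = -0.504

-0.504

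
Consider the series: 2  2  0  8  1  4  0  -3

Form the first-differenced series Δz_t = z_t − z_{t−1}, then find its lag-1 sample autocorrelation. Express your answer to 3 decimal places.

-0.644

First differences Δz: 0, -2, 8, -7, 3, -4, -3
Mean of differences = -0.7143
Numerator Σ(Δz_t−Δz̄)(Δz_{t+1}−Δz̄) = -94.9388
Denominator Σ(Δz_t−Δz̄)² = 147.4286
r_1(Δz) = -94.9388 / 147.4286 = -0.644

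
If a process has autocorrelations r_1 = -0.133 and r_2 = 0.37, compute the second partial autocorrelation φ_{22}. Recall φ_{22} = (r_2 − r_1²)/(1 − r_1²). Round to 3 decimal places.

0.359

φ_{22} = (r_2 − r_1²) / (1 − r_1²)
r_1² = (-0.133)² = 0.017689
Numerator = 0.37 − 0.0177 = 0.3523; denominator = 1 − 0.0177 = 0.9823
φ_{22} = 0.3523 / 0.9823 = 0.359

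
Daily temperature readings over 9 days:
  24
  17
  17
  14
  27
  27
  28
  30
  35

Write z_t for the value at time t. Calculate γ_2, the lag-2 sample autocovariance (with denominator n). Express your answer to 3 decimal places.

10.568

Mean z̄ = (24 + 17 + 17 + 14 + 27 + 27 + 28 + 30 + 35)/9 = 24.3333
Σ_{t=1}^{7}(z_t−z̄)(z_{t+2}−z̄) = 95.1111
γ_2 = 95.1111 / 9 = 10.568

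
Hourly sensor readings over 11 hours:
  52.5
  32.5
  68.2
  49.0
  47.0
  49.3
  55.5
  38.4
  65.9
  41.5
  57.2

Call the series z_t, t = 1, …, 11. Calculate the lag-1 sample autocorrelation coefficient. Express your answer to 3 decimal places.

Mean z̄ = (52.5 + 32.5 + 68.2 + 49.0 + 47.0 + 49.3 + 55.5 + 38.4 + 65.9 + 41.5 + 57.2)/11 = 50.6364
Numerator Σ_{t=1}^{10}(z_t−z̄)(z_{t+1}−z̄) = -822.4768
Denominator Σ(z_t−z̄)² = 1191.4855
r_1 = -822.4768 / 1191.4855 = -0.690

-0.690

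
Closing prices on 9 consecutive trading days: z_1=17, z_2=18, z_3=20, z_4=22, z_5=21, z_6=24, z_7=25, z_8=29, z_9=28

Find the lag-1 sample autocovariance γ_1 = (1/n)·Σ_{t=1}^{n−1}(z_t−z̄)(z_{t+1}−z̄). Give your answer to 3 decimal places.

Mean z̄ = (17 + 18 + 20 + 22 + 21 + 24 + 25 + 29 + 28)/9 = 22.6667
Σ_{t=1}^{8}(z_t−z̄)(z_{t+1}−z̄) = 91.2222
γ_1 = 91.2222 / 9 = 10.136

10.136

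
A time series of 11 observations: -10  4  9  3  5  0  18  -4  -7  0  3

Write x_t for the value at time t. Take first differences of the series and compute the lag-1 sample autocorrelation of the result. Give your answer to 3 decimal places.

-0.348

First differences Δx: 14, 5, -6, 2, -5, 18, -22, -3, 7, 3
Mean of differences = 1.3000
Numerator Σ(Δx_t−Δx̄)(Δx_{t+1}−Δx̄) = -398.4900
Denominator Σ(Δx_t−Δx̄)² = 1144.1000
r_1(Δx) = -398.4900 / 1144.1000 = -0.348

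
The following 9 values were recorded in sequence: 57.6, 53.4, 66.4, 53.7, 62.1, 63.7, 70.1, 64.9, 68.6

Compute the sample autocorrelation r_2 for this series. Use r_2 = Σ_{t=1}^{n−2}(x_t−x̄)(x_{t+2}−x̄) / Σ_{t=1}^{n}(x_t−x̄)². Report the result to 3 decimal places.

Mean x̄ = (57.6 + 53.4 + 66.4 + 53.7 + 62.1 + 63.7 + 70.1 + 64.9 + 68.6)/9 = 62.2778
Numerator Σ_{t=1}^{7}(x_t−x̄)(x_{t+2}−x̄) = 95.7290
Denominator Σ(x_t−x̄)² = 301.3556
r_2 = 95.7290 / 301.3556 = 0.318

0.318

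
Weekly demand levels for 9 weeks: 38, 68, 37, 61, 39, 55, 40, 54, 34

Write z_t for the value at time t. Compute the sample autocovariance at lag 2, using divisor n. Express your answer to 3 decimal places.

86.642

Mean z̄ = (38 + 68 + 37 + 61 + 39 + 55 + 40 + 54 + 34)/9 = 47.3333
Σ_{t=1}^{7}(z_t−z̄)(z_{t+2}−z̄) = 779.7778
γ_2 = 779.7778 / 9 = 86.642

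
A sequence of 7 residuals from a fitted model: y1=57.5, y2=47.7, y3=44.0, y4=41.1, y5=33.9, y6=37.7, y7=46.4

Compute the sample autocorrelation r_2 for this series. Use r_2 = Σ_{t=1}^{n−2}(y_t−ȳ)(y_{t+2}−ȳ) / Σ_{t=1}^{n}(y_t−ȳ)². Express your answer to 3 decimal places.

Mean ȳ = (57.5 + 47.7 + 44.0 + 41.1 + 33.9 + 37.7 + 46.4)/7 = 44.0429
Deviations from mean: 13.4571, 3.6571, -0.0429, -2.9429, -10.1429, -6.3429, 2.3571
Numerator Σ_{t=1}^{5}(y_t−ȳ)(y_{t+2}−ȳ) = -16.1465
Denominator Σ(y_t−ȳ)² = 351.7971
r_2 = -16.1465 / 351.7971 = -0.046

-0.046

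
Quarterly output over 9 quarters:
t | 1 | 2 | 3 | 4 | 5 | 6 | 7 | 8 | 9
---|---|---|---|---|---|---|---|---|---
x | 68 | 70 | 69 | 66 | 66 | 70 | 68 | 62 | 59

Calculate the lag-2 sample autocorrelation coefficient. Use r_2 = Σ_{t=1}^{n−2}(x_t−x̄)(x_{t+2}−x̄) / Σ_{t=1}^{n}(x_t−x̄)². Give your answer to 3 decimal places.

-0.253

Mean x̄ = (68 + 70 + 69 + 66 + 66 + 70 + 68 + 62 + 59)/9 = 66.4444
Numerator Σ_{t=1}^{7}(x_t−x̄)(x_{t+2}−x̄) = -28.3951
Denominator Σ(x_t−x̄)² = 112.2222
r_2 = -28.3951 / 112.2222 = -0.253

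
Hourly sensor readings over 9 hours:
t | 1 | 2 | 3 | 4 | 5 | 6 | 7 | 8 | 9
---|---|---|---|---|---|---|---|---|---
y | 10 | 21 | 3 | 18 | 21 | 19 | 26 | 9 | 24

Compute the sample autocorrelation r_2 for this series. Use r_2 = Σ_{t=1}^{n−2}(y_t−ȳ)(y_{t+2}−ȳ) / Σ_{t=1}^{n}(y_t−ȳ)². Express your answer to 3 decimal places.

0.276

Mean ȳ = (10 + 21 + 3 + 18 + 21 + 19 + 26 + 9 + 24)/9 = 16.7778
Numerator Σ_{t=1}^{7}(y_t−ȳ)(y_{t+2}−ȳ) = 131.3457
Denominator Σ(y_t−ȳ)² = 475.5556
r_2 = 131.3457 / 475.5556 = 0.276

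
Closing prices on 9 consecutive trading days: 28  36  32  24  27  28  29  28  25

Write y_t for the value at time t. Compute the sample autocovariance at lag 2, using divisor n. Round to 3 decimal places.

-4.513

Mean ȳ = (28 + 36 + 32 + 24 + 27 + 28 + 29 + 28 + 25)/9 = 28.5556
Σ_{t=1}^{7}(y_t−ȳ)(y_{t+2}−ȳ) = -40.6173
γ_2 = -40.6173 / 9 = -4.513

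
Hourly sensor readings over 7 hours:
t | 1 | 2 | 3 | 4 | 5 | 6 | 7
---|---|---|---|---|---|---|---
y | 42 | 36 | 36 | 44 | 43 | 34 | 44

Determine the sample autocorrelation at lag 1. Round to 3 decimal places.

-0.346

Mean ȳ = (42 + 36 + 36 + 44 + 43 + 34 + 44)/7 = 39.8571
Deviations from mean: 2.1429, -3.8571, -3.8571, 4.1429, 3.1429, -5.8571, 4.1429
Numerator Σ_{t=1}^{6}(y_t−ȳ)(y_{t+1}−ȳ) = -39.0204
Denominator Σ(y_t−ȳ)² = 112.8571
r_1 = -39.0204 / 112.8571 = -0.346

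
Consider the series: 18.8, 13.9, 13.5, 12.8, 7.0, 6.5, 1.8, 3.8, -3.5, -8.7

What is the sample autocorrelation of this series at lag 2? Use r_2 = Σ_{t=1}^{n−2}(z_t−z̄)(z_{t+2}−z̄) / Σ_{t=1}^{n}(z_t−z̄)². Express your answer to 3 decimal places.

Mean z̄ = (18.8 + 13.9 + 13.5 + 12.8 + 7.0 + 6.5 + 1.8 + 3.8 − 3.5 − 8.7)/10 = 6.5900
Numerator Σ_{t=1}^{8}(z_t−z̄)(z_{t+2}−z̄) = 221.3178
Denominator Σ(z_t−z̄)² = 655.3290
r_2 = 221.3178 / 655.3290 = 0.338

0.338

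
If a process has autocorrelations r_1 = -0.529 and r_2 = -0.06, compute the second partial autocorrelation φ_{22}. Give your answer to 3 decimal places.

φ_{22} = (r_2 − r_1²) / (1 − r_1²)
r_1² = (-0.529)² = 0.279841
Numerator = -0.06 − 0.2798 = -0.3398; denominator = 1 − 0.2798 = 0.7202
φ_{22} = -0.3398 / 0.7202 = -0.472

-0.472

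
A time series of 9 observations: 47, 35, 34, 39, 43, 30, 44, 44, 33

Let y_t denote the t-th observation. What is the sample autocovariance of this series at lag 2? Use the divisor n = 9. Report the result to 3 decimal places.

-12.912

Mean ȳ = (47 + 35 + 34 + 39 + 43 + 30 + 44 + 44 + 33)/9 = 38.7778
Σ_{t=1}^{7}(y_t−ȳ)(y_{t+2}−ȳ) = -116.2099
γ_2 = -116.2099 / 9 = -12.912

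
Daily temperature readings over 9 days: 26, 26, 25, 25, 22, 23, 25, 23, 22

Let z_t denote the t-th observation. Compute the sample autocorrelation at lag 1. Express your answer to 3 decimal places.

0.329

Mean z̄ = (26 + 26 + 25 + 25 + 22 + 23 + 25 + 23 + 22)/9 = 24.1111
Numerator Σ_{t=1}^{8}(z_t−z̄)(z_{t+1}−z̄) = 6.8765
Denominator Σ(z_t−z̄)² = 20.8889
r_1 = 6.8765 / 20.8889 = 0.329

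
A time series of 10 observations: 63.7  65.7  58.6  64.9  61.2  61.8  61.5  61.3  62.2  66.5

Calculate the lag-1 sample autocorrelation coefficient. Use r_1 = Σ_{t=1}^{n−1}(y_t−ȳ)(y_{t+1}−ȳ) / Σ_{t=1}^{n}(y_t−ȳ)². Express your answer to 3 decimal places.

-0.351

Mean ȳ = (63.7 + 65.7 + 58.6 + 64.9 + 61.2 + 61.8 + 61.5 + 61.3 + 62.2 + 66.5)/10 = 62.7400
Numerator Σ_{t=1}^{9}(y_t−ȳ)(y_{t+1}−ȳ) = -18.5356
Denominator Σ(y_t−ȳ)² = 52.7840
r_1 = -18.5356 / 52.7840 = -0.351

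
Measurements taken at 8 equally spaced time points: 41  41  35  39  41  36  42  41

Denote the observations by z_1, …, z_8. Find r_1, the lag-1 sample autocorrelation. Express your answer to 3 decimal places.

Mean z̄ = (41 + 41 + 35 + 39 + 41 + 36 + 42 + 41)/8 = 39.5000
Σ(z_t−z̄)(z_{t+1}−z̄) = (2.2500) + (-6.7500) + (2.2500) + (-0.7500) + (-5.2500) + (-8.7500) + (3.7500) = -13.2500
Denominator Σ(z_t−z̄)² = 48.0000
r_1 = -13.2500 / 48.0000 = -0.276

-0.276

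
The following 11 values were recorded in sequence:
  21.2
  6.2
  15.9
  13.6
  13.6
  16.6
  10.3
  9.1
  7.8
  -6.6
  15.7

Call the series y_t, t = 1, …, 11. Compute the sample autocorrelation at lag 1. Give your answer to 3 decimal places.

Mean ȳ = (21.2 + 6.2 + 15.9 + 13.6 + 13.6 + 16.6 + 10.3 + 9.1 + 7.8 − 6.6 + 15.7)/11 = 11.2182
Numerator Σ_{t=1}^{10}(y_t−ȳ)(y_{t+1}−ȳ) = -58.6503
Denominator Σ(y_t−ȳ)² = 541.6364
r_1 = -58.6503 / 541.6364 = -0.108

-0.108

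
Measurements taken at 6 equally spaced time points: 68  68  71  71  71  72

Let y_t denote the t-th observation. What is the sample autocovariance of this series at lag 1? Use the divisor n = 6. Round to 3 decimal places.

Mean ȳ = (68 + 68 + 71 + 71 + 71 + 72)/6 = 70.1667
Σ_{t=1}^{5}(y_t−ȳ)(y_{t+1}−ȳ) = 5.8056
γ_1 = 5.8056 / 6 = 0.968

0.968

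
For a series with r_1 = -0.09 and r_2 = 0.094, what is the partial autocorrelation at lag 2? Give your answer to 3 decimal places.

0.087

φ_{22} = (r_2 − r_1²) / (1 − r_1²)
r_1² = (-0.09)² = 0.0081
Numerator = 0.094 − 0.0081 = 0.0859; denominator = 1 − 0.0081 = 0.9919
φ_{22} = 0.0859 / 0.9919 = 0.087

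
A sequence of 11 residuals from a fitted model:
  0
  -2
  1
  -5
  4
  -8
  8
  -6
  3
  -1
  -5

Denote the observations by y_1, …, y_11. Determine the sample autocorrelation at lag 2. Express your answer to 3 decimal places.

Mean ȳ = (0 − 2 + 1 − 5 + 4 − 8 + 8 − 6 + 3 − 1 − 5)/11 = -1.0000
Numerator Σ_{t=1}^{9}(y_t−ȳ)(y_{t+2}−ȳ) = 144.0000
Denominator Σ(y_t−ȳ)² = 234.0000
r_2 = 144.0000 / 234.0000 = 0.615

0.615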